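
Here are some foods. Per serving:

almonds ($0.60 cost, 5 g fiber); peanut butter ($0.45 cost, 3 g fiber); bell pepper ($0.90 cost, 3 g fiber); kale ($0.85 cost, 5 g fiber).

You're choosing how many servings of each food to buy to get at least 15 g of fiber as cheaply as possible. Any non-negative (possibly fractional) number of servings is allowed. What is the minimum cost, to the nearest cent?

Cost per g of fiber: almonds $0.1200, peanut butter $0.1500, kale $0.1700, bell pepper $0.3000.
With no serving limits, use only almonds: 15 g / 5 g = 3 servings × $0.60 = $1.80.

$1.80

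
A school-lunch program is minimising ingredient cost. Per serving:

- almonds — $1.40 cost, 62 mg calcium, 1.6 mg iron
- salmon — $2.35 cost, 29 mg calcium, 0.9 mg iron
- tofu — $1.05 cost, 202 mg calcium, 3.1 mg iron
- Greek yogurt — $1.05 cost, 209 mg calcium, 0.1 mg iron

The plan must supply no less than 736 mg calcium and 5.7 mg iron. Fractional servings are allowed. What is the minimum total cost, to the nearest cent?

A basic optimal solution has at most two foods positive. Try each food alone and each pair with both targets met exactly.
almonds only: max(736/62, 5.7/1.6) = 11.87 servings → $16.62.
salmon only: max(736/29, 5.7/0.9) = 25.38 servings → $59.64.
tofu only: max(736/202, 5.7/3.1) = 3.644 servings → $3.83.
Greek yogurt only: max(736/209, 5.7/0.1) = 57 servings → $59.85.
almonds + salmon with both targets exact would need a negative amount; discard.
almonds + tofu: the both-tight solution has a negative serving — not a feasible corner.
almonds + Greek yogurt with both tight: 3.406 servings and 2.511 servings → $7.40.
salmon + tofu: the both-tight solution has a negative serving — not a feasible corner.
salmon + Greek yogurt with both tight: 6.035 servings and 2.684 servings → $17.00.
tofu + Greek yogurt with both tight: 1.781 servings and 1.801 servings → $3.76.
Cheapest feasible corner: $3.76.

$3.76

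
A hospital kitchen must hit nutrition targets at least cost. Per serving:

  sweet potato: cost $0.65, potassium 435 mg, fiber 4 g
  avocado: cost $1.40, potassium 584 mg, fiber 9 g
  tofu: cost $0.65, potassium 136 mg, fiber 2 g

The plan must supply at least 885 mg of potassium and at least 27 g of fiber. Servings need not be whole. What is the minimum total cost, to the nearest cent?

sweet potato only: max(885/435, 27/4) = 6.75 servings → $4.39.
avocado only: max(885/584, 27/9) = 3 servings → $4.20.
tofu only: max(885/136, 27/2) = 13.5 servings → $8.78.
sweet potato + avocado: intersection lies outside the first quadrant.
sweet potato + tofu: the both-tight solution has a negative serving — not a feasible corner.
avocado + tofu: intersection lies outside the first quadrant.
So the least-cost plan costs $4.20.

$4.20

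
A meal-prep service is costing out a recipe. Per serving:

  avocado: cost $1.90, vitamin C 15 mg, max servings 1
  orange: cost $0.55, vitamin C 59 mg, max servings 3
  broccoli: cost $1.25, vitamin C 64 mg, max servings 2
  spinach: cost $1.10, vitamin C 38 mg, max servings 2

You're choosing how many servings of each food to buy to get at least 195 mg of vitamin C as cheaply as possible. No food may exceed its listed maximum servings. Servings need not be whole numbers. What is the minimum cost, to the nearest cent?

Cost per mg of vitamin C: orange $0.0093, broccoli $0.0195, spinach $0.0289, avocado $0.1267.
Take 3 servings of orange: +177.0 mg vitamin C for $1.65 (total $1.65, still need 18.0 mg).
Take 0.2812 servings of broccoli: +18.0 mg vitamin C for $0.35 (total $2.00, still need 0.0 mg).
Filling from the cheapest source first is optimal under one linear minimum: $2.00.

$2.00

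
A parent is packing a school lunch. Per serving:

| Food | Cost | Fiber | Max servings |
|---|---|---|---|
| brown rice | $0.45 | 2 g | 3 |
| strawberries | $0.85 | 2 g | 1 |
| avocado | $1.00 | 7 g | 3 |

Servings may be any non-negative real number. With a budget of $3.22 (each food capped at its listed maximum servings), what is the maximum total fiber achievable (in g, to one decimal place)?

22.0 g

Fiber per dollar: avocado 7, brown rice 4.444, strawberries 2.353.
Take 3 servings of avocado: spends $3.00, +21.0 g fiber (running total 21.0 g).
Take 0.4889 servings of brown rice: spends $0.22, +1.0 g fiber (running total 22.0 g).
Filling greedily by fiber-per-dollar is optimal for one linear limit, giving 22.0 g.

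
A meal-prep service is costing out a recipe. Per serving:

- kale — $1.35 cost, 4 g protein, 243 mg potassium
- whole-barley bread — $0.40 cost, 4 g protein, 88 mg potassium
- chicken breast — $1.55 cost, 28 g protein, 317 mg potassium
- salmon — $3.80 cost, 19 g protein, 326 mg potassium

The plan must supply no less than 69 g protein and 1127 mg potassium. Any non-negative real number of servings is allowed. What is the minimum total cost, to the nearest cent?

With two linear requirements the optimum uses one or two foods; enumerate the corners.
kale only: max(69/4, 1127/243) = 17.25 servings → $23.29.
whole-barley bread only: max(69/4, 1127/88) = 17.25 servings → $6.90.
chicken breast only: max(69/28, 1127/317) = 3.555 servings → $5.51.
salmon only: max(69/19, 1127/326) = 3.632 servings → $13.80.
kale + whole-barley bread with both targets exact would need a negative amount; discard.
kale + chicken breast with both tight: 1.749 servings and 2.214 servings → $5.79.
kale + salmon: intersection lies outside the first quadrant.
whole-barley bread + chicken breast with both tight: 8.096 servings and 1.308 servings → $5.27.
whole-barley bread + salmon: intersection lies outside the first quadrant.
chicken breast + salmon with both tight: 0.3481 servings and 3.119 servings → $12.39.
The minimum over all feasible corners is $5.27.

$5.27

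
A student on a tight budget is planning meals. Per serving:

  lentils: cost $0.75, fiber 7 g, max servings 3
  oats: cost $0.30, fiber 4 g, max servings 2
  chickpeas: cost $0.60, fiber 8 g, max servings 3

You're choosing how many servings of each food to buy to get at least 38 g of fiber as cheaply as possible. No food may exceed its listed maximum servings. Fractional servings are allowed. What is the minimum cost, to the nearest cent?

$3.04

Cost per g of fiber: oats $0.0750, chickpeas $0.0750, lentils $0.1071.
Take 2 servings of oats: +8.0 g fiber for $0.60 (total $0.60, still need 30.0 g).
Take 3 servings of chickpeas: +24.0 g fiber for $1.80 (total $2.40, still need 6.0 g).
Take 0.8571 servings of lentils: +6.0 g fiber for $0.64 (total $3.04, still need 0.0 g).
Filling from the cheapest source first is optimal under one linear minimum: $3.04.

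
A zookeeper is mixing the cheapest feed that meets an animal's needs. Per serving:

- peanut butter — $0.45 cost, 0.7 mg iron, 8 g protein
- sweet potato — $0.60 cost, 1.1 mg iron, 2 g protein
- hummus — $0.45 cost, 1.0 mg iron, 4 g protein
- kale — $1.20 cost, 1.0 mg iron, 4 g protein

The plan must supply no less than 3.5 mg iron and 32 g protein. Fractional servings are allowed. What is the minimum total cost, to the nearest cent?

For a min-cost LP with two ≥-constraints, a basic feasible solution has at most two positive variables.
peanut butter only: max(3.5/0.7, 32/8) = 5 servings → $2.25.
sweet potato only: max(3.5/1.1, 32/2) = 16 servings → $9.60.
hummus only: max(3.5/1.0, 32/4) = 8 servings → $3.60.
kale only: max(3.5/1.0, 32/4) = 8 servings → $9.60.
peanut butter + sweet potato with both tight: 3.811 servings and 0.7568 servings → $2.17.
peanut butter + hummus with both tight: 3.462 servings and 1.077 servings → $2.04.
peanut butter + kale with both tight: 3.462 servings and 1.077 servings → $2.85.
sweet potato + hummus with both targets exact would need a negative amount; discard.
sweet potato + kale: intersection lies outside the first quadrant.
hummus + kale (both tight): parallel constraints — no distinct corner.
So the least-cost plan costs $2.04.

$2.04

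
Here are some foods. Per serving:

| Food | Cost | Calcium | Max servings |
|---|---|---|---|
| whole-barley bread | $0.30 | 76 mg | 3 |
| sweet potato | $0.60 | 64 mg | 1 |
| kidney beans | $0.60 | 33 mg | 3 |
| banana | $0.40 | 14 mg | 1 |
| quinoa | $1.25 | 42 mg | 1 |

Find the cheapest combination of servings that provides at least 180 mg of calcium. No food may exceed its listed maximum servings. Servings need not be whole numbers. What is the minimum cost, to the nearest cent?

$0.71

Cost per mg of calcium: whole-barley bread $0.0039, sweet potato $0.0094, kidney beans $0.0182, banana $0.0286, quinoa $0.0298.
Take 2.368 servings of whole-barley bread: +180.0 mg calcium for $0.71 (total $0.71, still need 0.0 mg).
Filling from the cheapest source first is optimal under one linear minimum: $0.71.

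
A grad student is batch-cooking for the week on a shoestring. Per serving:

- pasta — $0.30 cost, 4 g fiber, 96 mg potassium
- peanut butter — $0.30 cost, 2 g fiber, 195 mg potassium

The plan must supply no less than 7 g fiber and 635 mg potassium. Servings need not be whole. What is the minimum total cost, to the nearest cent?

$1.00

Compare the cost at each extreme point of the feasible region.
pasta only: max(7/4, 635/96) = 6.615 servings → $1.98.
peanut butter only: max(7/2, 635/195) = 3.5 servings → $1.05.
pasta + peanut butter with both tight: 0.1616 servings and 3.177 servings → $1.00.
The minimum over all feasible corners is $1.00.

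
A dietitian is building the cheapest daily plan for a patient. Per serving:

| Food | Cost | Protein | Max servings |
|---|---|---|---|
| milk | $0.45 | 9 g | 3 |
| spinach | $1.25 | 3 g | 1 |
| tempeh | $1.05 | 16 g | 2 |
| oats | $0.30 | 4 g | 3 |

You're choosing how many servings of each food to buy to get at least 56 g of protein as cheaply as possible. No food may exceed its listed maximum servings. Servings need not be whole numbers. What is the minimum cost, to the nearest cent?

$3.25

Cost per g of protein: milk $0.0500, tempeh $0.0656, oats $0.0750, spinach $0.4167.
Take 3 servings of milk: +27.0 g protein for $1.35 (total $1.35, still need 29.0 g).
Take 1.812 servings of tempeh: +29.0 g protein for $1.90 (total $3.25, still need 0.0 g).
Filling from the cheapest source first is optimal under one linear minimum: $3.25.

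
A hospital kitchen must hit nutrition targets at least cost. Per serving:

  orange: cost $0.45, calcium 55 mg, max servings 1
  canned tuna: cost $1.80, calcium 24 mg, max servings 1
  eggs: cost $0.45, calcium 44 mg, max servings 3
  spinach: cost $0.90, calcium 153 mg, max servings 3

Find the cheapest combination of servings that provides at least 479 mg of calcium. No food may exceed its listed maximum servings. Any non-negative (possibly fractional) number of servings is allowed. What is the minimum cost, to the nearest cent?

Cost per mg of calcium: spinach $0.0059, orange $0.0082, eggs $0.0102, canned tuna $0.0750.
Take 3 servings of spinach: +459.0 mg calcium for $2.70 (total $2.70, still need 20.0 mg).
Take 0.3636 servings of orange: +20.0 mg calcium for $0.16 (total $2.86, still need 0.0 mg).
Greedy by cheapest-per-mg is optimal for a single linear constraint, so the minimum cost is $2.86.

$2.86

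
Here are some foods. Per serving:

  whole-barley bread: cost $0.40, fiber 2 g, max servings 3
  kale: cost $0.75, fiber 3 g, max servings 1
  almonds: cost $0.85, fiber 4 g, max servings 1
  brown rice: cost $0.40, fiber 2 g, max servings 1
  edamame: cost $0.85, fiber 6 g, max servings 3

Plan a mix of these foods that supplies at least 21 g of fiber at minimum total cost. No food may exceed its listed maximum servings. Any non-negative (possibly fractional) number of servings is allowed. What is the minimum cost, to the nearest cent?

Cost per g of fiber: edamame $0.1417, whole-barley bread $0.2000, brown rice $0.2000, almonds $0.2125, kale $0.2500.
Take 3 servings of edamame: +18.0 g fiber for $2.55 (total $2.55, still need 3.0 g).
Take 1.5 servings of whole-barley bread: +3.0 g fiber for $0.60 (total $3.15, still need 0.0 g).
Filling from the cheapest source first is optimal under one linear minimum: $3.15.

$3.15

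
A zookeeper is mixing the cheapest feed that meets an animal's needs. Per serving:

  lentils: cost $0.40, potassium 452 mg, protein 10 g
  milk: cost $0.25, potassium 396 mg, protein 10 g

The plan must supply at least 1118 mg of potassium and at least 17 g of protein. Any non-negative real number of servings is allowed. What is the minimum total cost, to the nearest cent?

The cheapest plan sits at a corner of the feasible region — with two constraints it uses at most two foods.
lentils only: max(1118/452, 17/10) = 2.473 servings → $0.99.
milk only: max(1118/396, 17/10) = 2.823 servings → $0.71.
lentils + milk with both targets exact would need a negative amount; discard.
So the least-cost plan costs $0.71.

$0.71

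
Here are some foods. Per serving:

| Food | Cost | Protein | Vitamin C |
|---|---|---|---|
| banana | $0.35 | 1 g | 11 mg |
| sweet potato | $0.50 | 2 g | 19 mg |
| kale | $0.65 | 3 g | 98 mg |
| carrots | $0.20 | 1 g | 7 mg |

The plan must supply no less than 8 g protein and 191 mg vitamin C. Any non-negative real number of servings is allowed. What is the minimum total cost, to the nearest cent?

For a min-cost LP with two ≥-constraints, a basic feasible solution has at most two positive variables.
banana only: max(8/1, 191/11) = 17.36 servings → $6.08.
sweet potato only: max(8/2, 191/19) = 10.05 servings → $5.03.
kale only: max(8/3, 191/98) = 2.667 servings → $1.73.
carrots only: max(8/1, 191/7) = 27.29 servings → $5.46.
banana + sweet potato with both targets exact would need a negative amount; discard.
banana + kale with both tight: 3.246 servings and 1.585 servings → $2.17.
banana + carrots with both targets exact would need a negative amount; discard.
sweet potato + kale with both tight: 1.518 servings and 1.655 servings → $1.83.
sweet potato + carrots with both targets exact would need a negative amount; discard.
kale + carrots with both tight: 1.753 servings and 2.74 servings → $1.69.
The minimum over all feasible corners is $1.69.

$1.69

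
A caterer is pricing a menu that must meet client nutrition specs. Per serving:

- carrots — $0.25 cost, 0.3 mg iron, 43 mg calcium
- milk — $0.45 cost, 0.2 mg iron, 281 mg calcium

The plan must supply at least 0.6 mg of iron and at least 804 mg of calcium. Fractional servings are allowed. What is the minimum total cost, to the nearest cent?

$1.31

carrots only: max(0.6/0.3, 804/43) = 18.7 servings → $4.67.
milk only: max(0.6/0.2, 804/281) = 3 servings → $1.35.
carrots + milk with both tight: 0.103 servings and 2.845 servings → $1.31.
The minimum over all feasible corners is $1.31.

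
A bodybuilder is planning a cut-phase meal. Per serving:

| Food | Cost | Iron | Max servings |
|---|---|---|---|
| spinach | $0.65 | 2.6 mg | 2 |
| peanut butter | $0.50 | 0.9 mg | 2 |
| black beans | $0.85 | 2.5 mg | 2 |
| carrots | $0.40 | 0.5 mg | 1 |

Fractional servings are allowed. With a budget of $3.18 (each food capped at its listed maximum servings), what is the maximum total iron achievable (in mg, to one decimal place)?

10.5 mg

Iron per dollar: spinach 4, black beans 2.941, peanut butter 1.8, carrots 1.25.
Take 2 servings of spinach: spends $1.30, +5.2 mg iron (running total 5.2 mg).
Take 2 servings of black beans: spends $1.70, +5.0 mg iron (running total 10.2 mg).
Take 0.36 servings of peanut butter: spends $0.18, +0.3 mg iron (running total 10.5 mg).
Filling greedily by iron-per-dollar is optimal for one linear limit, giving 10.5 mg.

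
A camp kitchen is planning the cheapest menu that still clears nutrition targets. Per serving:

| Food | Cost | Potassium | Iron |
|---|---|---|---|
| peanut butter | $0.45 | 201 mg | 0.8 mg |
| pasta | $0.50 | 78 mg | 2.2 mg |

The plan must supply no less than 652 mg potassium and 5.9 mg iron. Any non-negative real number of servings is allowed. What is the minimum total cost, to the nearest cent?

$2.03

Check every corner: each single food scaled to meet both minima, and each pair solved so both constraints bind.
peanut butter only: max(652/201, 5.9/0.8) = 7.375 servings → $3.32.
pasta only: max(652/78, 5.9/2.2) = 8.359 servings → $4.18.
peanut butter + pasta with both tight: 2.565 servings and 1.749 servings → $2.03.
So the least-cost plan costs $2.03.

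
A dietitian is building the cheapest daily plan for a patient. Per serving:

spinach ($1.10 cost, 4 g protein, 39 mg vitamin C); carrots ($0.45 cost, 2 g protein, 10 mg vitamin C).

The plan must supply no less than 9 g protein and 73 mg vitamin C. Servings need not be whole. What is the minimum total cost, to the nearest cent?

$2.32

For a min-cost LP with two ≥-constraints, a basic feasible solution has at most two positive variables.
spinach only: max(9/4, 73/39) = 2.25 servings → $2.48.
carrots only: max(9/2, 73/10) = 7.3 servings → $3.29.
spinach + carrots with both tight: 1.474 servings and 1.553 servings → $2.32.
Cheapest feasible corner: $2.32.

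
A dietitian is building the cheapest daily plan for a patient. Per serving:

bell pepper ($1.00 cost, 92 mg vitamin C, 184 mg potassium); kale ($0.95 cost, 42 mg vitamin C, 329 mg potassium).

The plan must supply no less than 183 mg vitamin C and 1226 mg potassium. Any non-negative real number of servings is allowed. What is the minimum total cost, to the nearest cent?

$3.72

An LP optimum is at a vertex; with two nutrient constraints at most two foods are used. Check each candidate.
bell pepper only: max(183/92, 1226/184) = 6.663 servings → $6.66.
kale only: max(183/42, 1226/329) = 4.357 servings → $4.14.
bell pepper + kale with both tight: 0.3866 servings and 3.51 servings → $3.72.
So the least-cost plan costs $3.72.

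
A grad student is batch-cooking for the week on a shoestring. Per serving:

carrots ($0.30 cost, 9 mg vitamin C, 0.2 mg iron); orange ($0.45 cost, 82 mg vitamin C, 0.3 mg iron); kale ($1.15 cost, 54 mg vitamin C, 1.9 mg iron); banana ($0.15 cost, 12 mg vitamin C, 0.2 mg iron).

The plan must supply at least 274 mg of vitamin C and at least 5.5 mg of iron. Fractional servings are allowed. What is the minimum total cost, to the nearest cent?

The cheapest plan sits at a corner of the feasible region — with two constraints it uses at most two foods.
carrots only: max(274/9, 5.5/0.2) = 30.44 servings → $9.13.
orange only: max(274/82, 5.5/0.3) = 18.33 servings → $8.25.
kale only: max(274/54, 5.5/1.9) = 5.074 servings → $5.84.
banana only: max(274/12, 5.5/0.2) = 27.5 servings → $4.12.
carrots + orange with both tight: 26.92 servings and 0.3869 servings → $8.25.
carrots + kale: the both-tight solution has a negative serving — not a feasible corner.
carrots + banana with both tight: 18.67 servings and 8.833 servings → $6.92.
orange + kale with both tight: 1.602 servings and 2.642 servings → $3.76.
orange + banana: intersection lies outside the first quadrant.
kale + banana with both tight: 0.9333 servings and 18.63 servings → $3.87.
The minimum over all feasible corners is $3.76.

$3.76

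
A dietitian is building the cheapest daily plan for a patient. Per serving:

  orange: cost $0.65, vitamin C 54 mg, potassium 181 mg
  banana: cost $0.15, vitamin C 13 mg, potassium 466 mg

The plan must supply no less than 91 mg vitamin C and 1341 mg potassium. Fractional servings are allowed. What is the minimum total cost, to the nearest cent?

$1.05

A basic optimal solution has at most two foods positive. Try each food alone and each pair with both targets met exactly.
orange only: max(91/54, 1341/181) = 7.409 servings → $4.82.
banana only: max(91/13, 1341/466) = 7 servings → $1.05.
orange + banana with both tight: 1.095 servings and 2.452 servings → $1.08.
Cheapest feasible corner: $1.05.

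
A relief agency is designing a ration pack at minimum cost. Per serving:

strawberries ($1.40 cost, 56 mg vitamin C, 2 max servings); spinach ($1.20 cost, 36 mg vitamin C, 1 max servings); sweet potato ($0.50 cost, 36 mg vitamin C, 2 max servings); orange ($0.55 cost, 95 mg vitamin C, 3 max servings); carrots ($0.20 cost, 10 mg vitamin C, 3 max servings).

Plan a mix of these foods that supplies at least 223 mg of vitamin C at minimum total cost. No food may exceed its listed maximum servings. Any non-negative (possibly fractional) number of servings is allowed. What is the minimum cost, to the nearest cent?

$1.29

Cost per mg of vitamin C: orange $0.0058, sweet potato $0.0139, carrots $0.0200, strawberries $0.0250, spinach $0.0333.
Take 2.347 servings of orange: +223.0 mg vitamin C for $1.29 (total $1.29, still need 0.0 mg).
Greedy by cheapest-per-mg is optimal for a single linear constraint, so the minimum cost is $1.29.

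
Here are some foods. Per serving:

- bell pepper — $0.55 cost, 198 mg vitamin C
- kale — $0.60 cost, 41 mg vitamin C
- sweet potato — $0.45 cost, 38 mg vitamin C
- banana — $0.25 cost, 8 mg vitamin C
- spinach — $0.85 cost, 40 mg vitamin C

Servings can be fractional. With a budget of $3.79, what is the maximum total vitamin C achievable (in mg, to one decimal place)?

1364.4 mg

Vitamin C per dollar: bell pepper 360, sweet potato 84.44, kale 68.33, spinach 47.06, banana 32.
With no serving limits, spend the whole cost allowance on bell pepper: $3.79 / $0.55 × 198 mg = 1364.4 mg.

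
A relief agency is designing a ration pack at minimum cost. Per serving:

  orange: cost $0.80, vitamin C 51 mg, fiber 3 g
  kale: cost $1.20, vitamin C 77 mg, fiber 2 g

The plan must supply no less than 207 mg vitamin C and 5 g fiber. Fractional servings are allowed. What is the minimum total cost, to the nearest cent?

$3.23

Check every corner: each single food scaled to meet both minima, and each pair solved so both constraints bind.
orange only: max(207/51, 5/3) = 4.059 servings → $3.25.
kale only: max(207/77, 5/2) = 2.688 servings → $3.23.
orange + kale: the both-tight solution has a negative serving — not a feasible corner.
So the least-cost plan costs $3.23.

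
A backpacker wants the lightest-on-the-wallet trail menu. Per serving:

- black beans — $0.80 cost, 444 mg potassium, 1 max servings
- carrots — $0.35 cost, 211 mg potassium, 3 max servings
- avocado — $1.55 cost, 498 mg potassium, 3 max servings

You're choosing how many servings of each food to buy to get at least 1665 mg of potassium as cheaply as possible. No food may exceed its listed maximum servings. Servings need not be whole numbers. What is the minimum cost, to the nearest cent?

Cost per mg of potassium: carrots $0.0017, black beans $0.0018, avocado $0.0031.
Take 3 servings of carrots: +633.0 mg potassium for $1.05 (total $1.05, still need 1032.0 mg).
Take 1 serving of black beans: +444.0 mg potassium for $0.80 (total $1.85, still need 588.0 mg).
Take 1.181 servings of avocado: +588.0 mg potassium for $1.83 (total $3.68, still need 0.0 mg).
Greedy by cheapest-per-mg is optimal for a single linear constraint, so the minimum cost is $3.68.

$3.68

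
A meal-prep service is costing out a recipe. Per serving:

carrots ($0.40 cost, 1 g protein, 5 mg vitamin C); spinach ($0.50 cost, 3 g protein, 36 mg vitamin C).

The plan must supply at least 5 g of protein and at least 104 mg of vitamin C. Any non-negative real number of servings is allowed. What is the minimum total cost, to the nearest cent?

Compare the cost at each extreme point of the feasible region.
carrots only: max(5/1, 104/5) = 20.8 servings → $8.32.
spinach only: max(5/3, 104/36) = 2.889 servings → $1.44.
carrots + spinach: the both-tight solution has a negative serving — not a feasible corner.
So the least-cost plan costs $1.44.

$1.44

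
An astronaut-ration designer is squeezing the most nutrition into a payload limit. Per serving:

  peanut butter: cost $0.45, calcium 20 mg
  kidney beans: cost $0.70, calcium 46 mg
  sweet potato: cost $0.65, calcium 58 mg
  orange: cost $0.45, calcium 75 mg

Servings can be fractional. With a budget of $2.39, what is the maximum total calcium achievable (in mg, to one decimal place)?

398.3 mg

Calcium per dollar: orange 166.7, sweet potato 89.23, kidney beans 65.71, peanut butter 44.44.
With no serving limits, spend the whole cost allowance on orange: $2.39 / $0.45 × 75 mg = 398.3 mg.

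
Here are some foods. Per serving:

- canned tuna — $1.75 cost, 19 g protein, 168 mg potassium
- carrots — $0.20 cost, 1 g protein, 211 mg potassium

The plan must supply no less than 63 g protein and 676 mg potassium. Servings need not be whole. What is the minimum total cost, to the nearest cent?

A basic optimal solution has at most two foods positive. Try each food alone and each pair with both targets met exactly.
canned tuna only: max(63/19, 676/168) = 4.024 servings → $7.04.
carrots only: max(63/1, 676/211) = 63 servings → $12.60.
canned tuna + carrots with both tight: 3.285 servings and 0.5884 servings → $5.87.
So the least-cost plan costs $5.87.

$5.87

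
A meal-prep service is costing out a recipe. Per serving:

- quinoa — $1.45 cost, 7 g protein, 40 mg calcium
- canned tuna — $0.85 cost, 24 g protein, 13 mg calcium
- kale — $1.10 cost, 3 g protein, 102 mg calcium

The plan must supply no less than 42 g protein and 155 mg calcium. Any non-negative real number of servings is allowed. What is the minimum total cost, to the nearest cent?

This is a tiny linear program; its minimum lies at a vertex of the feasible set. List the vertices and price them.
quinoa only: max(42/7, 155/40) = 6 servings → $8.70.
canned tuna only: max(42/24, 155/13) = 11.92 servings → $10.13.
kale only: max(42/3, 155/102) = 14 servings → $15.40.
quinoa + canned tuna with both tight: 3.652 servings and 0.6847 servings → $5.88.
quinoa + kale with both targets exact would need a negative amount; discard.
canned tuna + kale with both tight: 1.585 servings and 1.318 servings → $2.80.
Cheapest feasible corner: $2.80.

$2.80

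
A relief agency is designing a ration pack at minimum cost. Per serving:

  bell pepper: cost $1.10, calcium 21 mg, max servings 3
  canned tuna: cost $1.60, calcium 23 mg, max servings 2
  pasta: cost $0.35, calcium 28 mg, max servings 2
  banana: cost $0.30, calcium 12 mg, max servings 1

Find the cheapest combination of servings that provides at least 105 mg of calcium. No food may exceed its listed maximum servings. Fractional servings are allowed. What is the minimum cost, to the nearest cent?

Cost per mg of calcium: pasta $0.0125, banana $0.0250, bell pepper $0.0524, canned tuna $0.0696.
Take 2 servings of pasta: +56.0 mg calcium for $0.70 (total $0.70, still need 49.0 mg).
Take 1 serving of banana: +12.0 mg calcium for $0.30 (total $1.00, still need 37.0 mg).
Take 1.762 servings of bell pepper: +37.0 mg calcium for $1.94 (total $2.94, still need 0.0 mg).
Greedy by cheapest-per-mg is optimal for a single linear constraint, so the minimum cost is $2.94.

$2.94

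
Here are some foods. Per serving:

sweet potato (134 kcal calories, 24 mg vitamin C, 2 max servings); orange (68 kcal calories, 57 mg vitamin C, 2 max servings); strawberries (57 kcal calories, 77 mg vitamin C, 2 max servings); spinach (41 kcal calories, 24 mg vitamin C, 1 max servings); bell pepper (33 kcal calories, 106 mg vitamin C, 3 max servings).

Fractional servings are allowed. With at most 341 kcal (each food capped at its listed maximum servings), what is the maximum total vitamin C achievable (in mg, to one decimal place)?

579.3 mg

Vitamin C per kcal: bell pepper 3.212, strawberries 1.351, orange 0.8382, spinach 0.5854, sweet potato 0.1791.
Take 3 servings of bell pepper: uses 99 kcal, +318.0 mg vitamin C (running total 318.0 mg).
Take 2 servings of strawberries: uses 114 kcal, +154.0 mg vitamin C (running total 472.0 mg).
Take 1.882 servings of orange: uses 128 kcal, +107.3 mg vitamin C (running total 579.3 mg).
Filling greedily by vitamin C-per-kcal is optimal for one linear limit, giving 579.3 mg.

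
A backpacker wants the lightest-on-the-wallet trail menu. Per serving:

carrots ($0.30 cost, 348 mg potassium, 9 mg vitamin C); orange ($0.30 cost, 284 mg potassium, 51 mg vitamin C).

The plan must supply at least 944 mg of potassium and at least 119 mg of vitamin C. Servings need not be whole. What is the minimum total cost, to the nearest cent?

carrots only: max(944/348, 119/9) = 13.22 servings → $3.97.
orange only: max(944/284, 119/51) = 3.324 servings → $1.00.
carrots + orange with both tight: 0.9444 servings and 2.167 servings → $0.93.
The minimum over all feasible corners is $0.93.

$0.93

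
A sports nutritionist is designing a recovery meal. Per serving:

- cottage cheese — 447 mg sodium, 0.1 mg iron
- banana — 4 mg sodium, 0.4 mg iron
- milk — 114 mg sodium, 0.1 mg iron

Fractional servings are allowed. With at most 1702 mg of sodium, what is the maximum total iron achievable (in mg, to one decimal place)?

170.2 mg

Iron per mg sodium: banana 0.1, milk 0.0008772, cottage cheese 0.0002237.
With no serving limits, spend the whole sodium allowance on banana: 1702 mg / 4 mg × 0.4 mg = 170.2 mg.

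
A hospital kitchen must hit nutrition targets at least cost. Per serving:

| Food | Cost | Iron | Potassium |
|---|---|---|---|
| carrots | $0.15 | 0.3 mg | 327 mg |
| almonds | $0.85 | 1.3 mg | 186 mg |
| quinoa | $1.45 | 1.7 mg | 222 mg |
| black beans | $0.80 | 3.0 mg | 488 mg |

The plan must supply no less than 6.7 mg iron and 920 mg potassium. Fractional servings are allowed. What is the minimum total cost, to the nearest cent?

$1.79

Compare the cost at each extreme point of the feasible region.
carrots only: max(6.7/0.3, 920/327) = 22.33 servings → $3.35.
almonds only: max(6.7/1.3, 920/186) = 5.154 servings → $4.38.
quinoa only: max(6.7/1.7, 920/222) = 4.144 servings → $6.01.
black beans only: max(6.7/3.0, 920/488) = 2.233 servings → $1.79.
carrots + almonds with both targets exact would need a negative amount; discard.
carrots + quinoa with both tight: 0.1566 servings and 3.914 servings → $5.70.
carrots + black beans: intersection lies outside the first quadrant.
almonds + quinoa with both tight: 2.775 servings and 1.819 servings → $5.00.
almonds + black beans: the both-tight solution has a negative serving — not a feasible corner.
quinoa + black beans with both tight: 3.115 servings and 0.4682 servings → $4.89.
So the least-cost plan costs $1.79.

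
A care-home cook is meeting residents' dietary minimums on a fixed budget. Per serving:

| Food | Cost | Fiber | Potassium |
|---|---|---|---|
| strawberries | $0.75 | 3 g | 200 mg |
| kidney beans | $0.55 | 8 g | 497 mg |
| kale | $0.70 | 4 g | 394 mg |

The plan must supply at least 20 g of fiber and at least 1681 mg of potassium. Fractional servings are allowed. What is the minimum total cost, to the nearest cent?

$1.86

This is a tiny linear program; its minimum lies at a vertex of the feasible set. List the vertices and price them.
strawberries only: max(20/3, 1681/200) = 8.405 servings → $6.30.
kidney beans only: max(20/8, 1681/497) = 3.382 servings → $1.86.
kale only: max(20/4, 1681/394) = 5 servings → $3.50.
strawberries + kidney beans with both targets exact would need a negative amount; discard.
strawberries + kale with both tight: 3.026 servings and 2.73 servings → $4.18.
kidney beans + kale with both tight: 0.9931 servings and 3.014 servings → $2.66.
So the least-cost plan costs $1.86.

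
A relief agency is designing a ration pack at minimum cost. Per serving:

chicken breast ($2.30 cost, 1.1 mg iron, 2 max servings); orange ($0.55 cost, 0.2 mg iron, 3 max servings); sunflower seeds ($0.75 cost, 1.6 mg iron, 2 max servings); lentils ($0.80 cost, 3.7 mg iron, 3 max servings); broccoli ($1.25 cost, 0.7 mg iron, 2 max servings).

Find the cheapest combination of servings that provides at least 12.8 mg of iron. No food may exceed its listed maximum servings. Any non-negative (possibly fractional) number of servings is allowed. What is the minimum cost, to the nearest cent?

$3.20

Cost per mg of iron: lentils $0.2162, sunflower seeds $0.4688, broccoli $1.7857, chicken breast $2.0909, orange $2.7500.
Take 3 servings of lentils: +11.1 mg iron for $2.40 (total $2.40, still need 1.7 mg).
Take 1.062 servings of sunflower seeds: +1.7 mg iron for $0.80 (total $3.20, still need 0.0 mg).
Filling from the cheapest source first is optimal under one linear minimum: $3.20.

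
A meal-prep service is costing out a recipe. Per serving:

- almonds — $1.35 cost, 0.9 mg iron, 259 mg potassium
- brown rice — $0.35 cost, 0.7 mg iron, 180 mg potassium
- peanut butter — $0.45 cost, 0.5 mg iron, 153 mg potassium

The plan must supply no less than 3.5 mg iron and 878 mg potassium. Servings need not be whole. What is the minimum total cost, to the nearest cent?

Compare the cost at each extreme point of the feasible region.
almonds only: max(3.5/0.9, 878/259) = 3.889 servings → $5.25.
brown rice only: max(3.5/0.7, 878/180) = 5 servings → $1.75.
peanut butter only: max(3.5/0.5, 878/153) = 7 servings → $3.15.
almonds + brown rice: intersection lies outside the first quadrant.
almonds + peanut butter: the both-tight solution has a negative serving — not a feasible corner.
brown rice + peanut butter: the both-tight solution has a negative serving — not a feasible corner.
The minimum over all feasible corners is $1.75.

$1.75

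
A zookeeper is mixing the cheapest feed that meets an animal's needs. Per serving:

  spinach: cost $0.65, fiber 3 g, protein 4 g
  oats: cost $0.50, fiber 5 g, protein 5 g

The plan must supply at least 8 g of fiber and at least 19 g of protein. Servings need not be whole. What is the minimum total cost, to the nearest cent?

$1.90

Check every corner: each single food scaled to meet both minima, and each pair solved so both constraints bind.
spinach only: max(8/3, 19/4) = 4.75 servings → $3.09.
oats only: max(8/5, 19/5) = 3.8 servings → $1.90.
spinach + oats with both targets exact would need a negative amount; discard.
So the least-cost plan costs $1.90.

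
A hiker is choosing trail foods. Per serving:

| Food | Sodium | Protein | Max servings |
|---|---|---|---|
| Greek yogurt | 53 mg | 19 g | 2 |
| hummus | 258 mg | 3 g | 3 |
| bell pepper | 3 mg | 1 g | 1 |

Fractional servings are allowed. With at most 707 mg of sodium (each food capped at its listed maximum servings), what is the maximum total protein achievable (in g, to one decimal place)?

46.0 g

Protein per mg sodium: Greek yogurt 0.3585, bell pepper 0.3333, hummus 0.01163.
Take 2 servings of Greek yogurt: uses 106 mg sodium, +38.0 g protein (running total 38.0 g).
Take 1 serving of bell pepper: uses 3 mg sodium, +1.0 g protein (running total 39.0 g).
Take 2.318 servings of hummus: uses 598 mg sodium, +7.0 g protein (running total 46.0 g).
Filling greedily by protein-per-mg sodium is optimal for one linear limit, giving 46.0 g.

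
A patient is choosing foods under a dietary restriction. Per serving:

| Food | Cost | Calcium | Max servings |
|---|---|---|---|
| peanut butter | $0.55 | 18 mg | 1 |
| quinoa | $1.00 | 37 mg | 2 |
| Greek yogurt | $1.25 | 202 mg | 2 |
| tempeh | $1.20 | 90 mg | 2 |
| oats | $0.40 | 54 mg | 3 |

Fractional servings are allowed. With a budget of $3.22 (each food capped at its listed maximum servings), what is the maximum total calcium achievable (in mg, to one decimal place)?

501.2 mg

Calcium per dollar: Greek yogurt 161.6, oats 135, tempeh 75, quinoa 37, peanut butter 32.73.
Take 2 servings of Greek yogurt: spends $2.50, +404.0 mg calcium (running total 404.0 mg).
Take 1.8 servings of oats: spends $0.72, +97.2 mg calcium (running total 501.2 mg).
Filling greedily by calcium-per-dollar is optimal for one linear limit, giving 501.2 mg.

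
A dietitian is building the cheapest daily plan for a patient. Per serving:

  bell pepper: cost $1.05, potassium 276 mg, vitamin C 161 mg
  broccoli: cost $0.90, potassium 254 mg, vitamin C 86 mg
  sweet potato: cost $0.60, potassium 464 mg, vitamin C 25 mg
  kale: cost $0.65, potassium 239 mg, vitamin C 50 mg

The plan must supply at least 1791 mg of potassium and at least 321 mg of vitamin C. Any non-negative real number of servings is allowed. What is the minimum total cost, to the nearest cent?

$3.38

For a min-cost LP with two ≥-constraints, a basic feasible solution has at most two positive variables.
bell pepper only: max(1791/276, 321/161) = 6.489 servings → $6.81.
broccoli only: max(1791/254, 321/86) = 7.051 servings → $6.35.
sweet potato only: max(1791/464, 321/25) = 12.84 servings → $7.70.
kale only: max(1791/239, 321/50) = 7.494 servings → $4.87.
bell pepper + broccoli with both targets exact would need a negative amount; discard.
bell pepper + sweet potato with both tight: 1.536 servings and 2.946 servings → $3.38.
bell pepper + kale: the both-tight solution has a negative serving — not a feasible corner.
broccoli + sweet potato with both tight: 3.105 servings and 2.16 servings → $4.09.
broccoli + kale: intersection lies outside the first quadrant.
sweet potato + kale with both tight: 0.7449 servings and 6.048 servings → $4.38.
Cheapest feasible corner: $3.38.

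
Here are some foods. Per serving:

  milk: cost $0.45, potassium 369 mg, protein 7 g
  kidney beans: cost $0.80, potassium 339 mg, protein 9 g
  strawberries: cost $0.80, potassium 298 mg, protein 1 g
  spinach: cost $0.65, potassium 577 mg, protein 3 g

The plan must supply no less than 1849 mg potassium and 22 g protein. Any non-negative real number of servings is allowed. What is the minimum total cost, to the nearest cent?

$2.17

milk only: max(1849/369, 22/7) = 5.011 servings → $2.25.
kidney beans only: max(1849/339, 22/9) = 5.454 servings → $4.36.
strawberries only: max(1849/298, 22/1) = 22 servings → $17.60.
spinach only: max(1849/577, 22/3) = 7.333 servings → $4.77.
milk + kidney beans: the both-tight solution has a negative serving — not a feasible corner.
milk + strawberries with both tight: 2.741 servings and 2.81 servings → $3.48.
milk + spinach with both tight: 2.438 servings and 1.646 servings → $2.17.
kidney beans + strawberries with both tight: 2.009 servings and 3.919 servings → $4.74.
kidney beans + spinach with both tight: 1.711 servings and 2.199 servings → $2.80.
strawberries + spinach with both targets exact would need a negative amount; discard.
Cheapest feasible corner: $2.17.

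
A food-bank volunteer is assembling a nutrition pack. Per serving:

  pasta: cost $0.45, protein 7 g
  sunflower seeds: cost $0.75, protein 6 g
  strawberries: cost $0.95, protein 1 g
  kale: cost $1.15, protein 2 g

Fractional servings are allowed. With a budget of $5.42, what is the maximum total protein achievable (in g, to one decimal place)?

Protein per dollar: pasta 15.56, sunflower seeds 8, kale 1.739, strawberries 1.053.
With no serving limits, spend the whole cost allowance on pasta: $5.42 / $0.45 × 7 g = 84.3 g.

84.3 g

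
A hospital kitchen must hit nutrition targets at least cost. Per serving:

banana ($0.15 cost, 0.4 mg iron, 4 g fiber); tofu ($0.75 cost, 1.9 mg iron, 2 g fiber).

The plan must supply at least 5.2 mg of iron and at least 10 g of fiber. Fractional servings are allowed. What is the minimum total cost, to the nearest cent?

$1.95

At the optimum either one food covers both requirements or two foods hit both targets exactly; no other combination can be cheaper.
banana only: max(5.2/0.4, 10/4) = 13 servings → $1.95.
tofu only: max(5.2/1.9, 10/2) = 5 servings → $3.75.
banana + tofu with both tight: 1.265 servings and 2.471 servings → $2.04.
The minimum over all feasible corners is $1.95.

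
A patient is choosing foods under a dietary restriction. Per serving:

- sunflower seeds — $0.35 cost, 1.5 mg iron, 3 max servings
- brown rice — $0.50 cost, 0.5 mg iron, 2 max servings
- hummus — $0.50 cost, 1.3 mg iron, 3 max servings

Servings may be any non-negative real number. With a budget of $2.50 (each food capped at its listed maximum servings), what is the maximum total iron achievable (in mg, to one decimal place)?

8.3 mg

Iron per dollar: sunflower seeds 4.286, hummus 2.6, brown rice 1.
Take 3 servings of sunflower seeds: spends $1.05, +4.5 mg iron (running total 4.5 mg).
Take 2.9 servings of hummus: spends $1.45, +3.8 mg iron (running total 8.3 mg).
Greedy by best ratio exhausts the cost allowance optimally: 8.3 mg.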